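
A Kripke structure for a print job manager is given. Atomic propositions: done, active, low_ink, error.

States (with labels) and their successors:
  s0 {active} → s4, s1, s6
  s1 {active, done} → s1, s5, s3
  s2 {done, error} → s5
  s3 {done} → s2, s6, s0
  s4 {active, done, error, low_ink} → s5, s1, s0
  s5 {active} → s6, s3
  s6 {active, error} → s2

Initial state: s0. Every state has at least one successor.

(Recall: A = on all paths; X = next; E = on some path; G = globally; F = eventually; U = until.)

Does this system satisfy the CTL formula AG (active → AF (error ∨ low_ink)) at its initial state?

Does not hold

States satisfying active → AF (error ∨ low_ink): {s2, s3, s4, s6}.
States satisfying AG (active → AF (error ∨ low_ink)): ∅.
s0 is reachable from s0 and violates active → AF (error ∨ low_ink), so AG fails at s0.
s0 ∉ Sat(AG (active → AF (error ∨ low_ink))).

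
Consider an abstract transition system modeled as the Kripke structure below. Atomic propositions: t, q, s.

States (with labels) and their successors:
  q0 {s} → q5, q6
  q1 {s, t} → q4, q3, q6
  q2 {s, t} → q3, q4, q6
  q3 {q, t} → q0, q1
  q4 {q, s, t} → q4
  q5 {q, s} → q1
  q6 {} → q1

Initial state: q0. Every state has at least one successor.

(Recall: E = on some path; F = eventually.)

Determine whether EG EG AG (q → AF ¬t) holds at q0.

Does not hold

States satisfying EG AG (q → AF ¬t): ∅.
States satisfying EG EG AG (q → AF ¬t): ∅.
No suitable path/successor from q0 witnesses the formula.
q0 ∉ Sat(EG EG AG (q → AF ¬t)).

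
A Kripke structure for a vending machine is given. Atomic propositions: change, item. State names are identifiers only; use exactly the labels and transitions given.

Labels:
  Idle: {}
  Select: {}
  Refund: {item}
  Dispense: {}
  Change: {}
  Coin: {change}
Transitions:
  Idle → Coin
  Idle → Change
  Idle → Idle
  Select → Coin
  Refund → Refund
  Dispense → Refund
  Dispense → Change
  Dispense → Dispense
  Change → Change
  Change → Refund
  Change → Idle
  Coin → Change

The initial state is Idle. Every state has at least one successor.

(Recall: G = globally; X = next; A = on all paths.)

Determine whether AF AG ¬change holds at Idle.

Violated

States satisfying AG ¬change: {Refund}.
States satisfying AF AG ¬change: {Refund}.
There is a path from Idle along which AG ¬change never holds.
Idle ∉ Sat(AF AG ¬change).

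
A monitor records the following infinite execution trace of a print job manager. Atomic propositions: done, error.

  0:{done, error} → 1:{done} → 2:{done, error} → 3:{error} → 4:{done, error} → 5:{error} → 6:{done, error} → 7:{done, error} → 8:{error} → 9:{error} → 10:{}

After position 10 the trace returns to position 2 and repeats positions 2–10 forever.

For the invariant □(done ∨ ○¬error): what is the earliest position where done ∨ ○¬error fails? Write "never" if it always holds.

3

Check done ∨ ○¬error at each position in order: 0 ✓, 1 ✓, 2 ✓.
At position 3 the labels are {error} and the next position 4 has {done, error}, so done ∨ ○¬error is false there. This is the first violation.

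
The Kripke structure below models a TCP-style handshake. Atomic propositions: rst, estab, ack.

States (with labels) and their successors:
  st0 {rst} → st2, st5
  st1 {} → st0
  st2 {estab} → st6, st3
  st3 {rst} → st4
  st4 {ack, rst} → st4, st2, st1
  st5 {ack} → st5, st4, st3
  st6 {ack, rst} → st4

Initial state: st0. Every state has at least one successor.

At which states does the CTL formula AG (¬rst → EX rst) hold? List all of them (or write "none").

States satisfying ¬rst → EX rst: {st0, st1, st2, st3, st4, st5, st6}.
States satisfying AG (¬rst → EX rst): {st0, st1, st2, st3, st4, st5, st6}.

{st0, st1, st2, st3, st4, st5, st6}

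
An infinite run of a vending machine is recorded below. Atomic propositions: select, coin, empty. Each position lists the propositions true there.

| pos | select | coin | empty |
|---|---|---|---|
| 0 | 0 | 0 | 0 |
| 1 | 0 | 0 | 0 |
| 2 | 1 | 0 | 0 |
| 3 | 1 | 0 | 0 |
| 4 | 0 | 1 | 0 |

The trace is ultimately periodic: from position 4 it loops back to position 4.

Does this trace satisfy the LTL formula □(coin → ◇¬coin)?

coin → ◇¬coin must hold at every position from 0 onward. It fails at position 4, so □(coin → ◇¬coin) is false.
Positions where coin holds: 4.
Check ◇¬coin at each: 4→fails.

No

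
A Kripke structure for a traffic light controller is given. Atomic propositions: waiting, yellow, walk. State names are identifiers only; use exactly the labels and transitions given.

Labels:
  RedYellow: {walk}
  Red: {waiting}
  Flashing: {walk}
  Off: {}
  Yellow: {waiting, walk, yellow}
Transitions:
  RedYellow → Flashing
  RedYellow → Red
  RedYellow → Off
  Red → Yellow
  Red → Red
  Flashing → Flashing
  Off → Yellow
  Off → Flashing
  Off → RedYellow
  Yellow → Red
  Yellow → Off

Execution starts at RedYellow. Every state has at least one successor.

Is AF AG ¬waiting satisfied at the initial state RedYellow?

States satisfying AG ¬waiting: {Flashing}.
States satisfying AF AG ¬waiting: {Flashing}.
There is a path from RedYellow along which AG ¬waiting never holds.
RedYellow ∉ Sat(AF AG ¬waiting).

No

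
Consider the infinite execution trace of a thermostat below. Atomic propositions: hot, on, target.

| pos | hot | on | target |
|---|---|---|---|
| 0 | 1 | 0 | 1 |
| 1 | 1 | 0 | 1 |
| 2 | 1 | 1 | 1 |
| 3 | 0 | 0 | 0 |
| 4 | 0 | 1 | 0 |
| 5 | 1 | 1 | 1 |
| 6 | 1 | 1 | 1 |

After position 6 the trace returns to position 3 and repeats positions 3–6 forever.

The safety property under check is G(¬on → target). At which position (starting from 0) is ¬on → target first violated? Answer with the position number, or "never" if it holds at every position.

Check ¬on → target at each position in order: 0 ✓, 1 ✓, 2 ✓.
At position 3 the labels are {}, so ¬on → target is false there. This is the first violation.

3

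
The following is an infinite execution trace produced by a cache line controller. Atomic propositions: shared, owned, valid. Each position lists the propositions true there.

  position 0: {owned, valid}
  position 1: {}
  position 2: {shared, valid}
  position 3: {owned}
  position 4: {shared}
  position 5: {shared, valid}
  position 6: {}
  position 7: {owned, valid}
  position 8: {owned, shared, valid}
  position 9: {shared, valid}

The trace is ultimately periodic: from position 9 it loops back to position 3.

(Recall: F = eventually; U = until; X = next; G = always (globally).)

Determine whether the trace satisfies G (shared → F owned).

shared → F owned holds at every position 0..9, and those are all positions ever visited, so G (shared → F owned) holds.
Positions where shared holds: 2, 4, 5, 8, 9.
Check F owned at each: 2→ok, 4→ok, 5→ok, 8→ok, 9→ok.

Yes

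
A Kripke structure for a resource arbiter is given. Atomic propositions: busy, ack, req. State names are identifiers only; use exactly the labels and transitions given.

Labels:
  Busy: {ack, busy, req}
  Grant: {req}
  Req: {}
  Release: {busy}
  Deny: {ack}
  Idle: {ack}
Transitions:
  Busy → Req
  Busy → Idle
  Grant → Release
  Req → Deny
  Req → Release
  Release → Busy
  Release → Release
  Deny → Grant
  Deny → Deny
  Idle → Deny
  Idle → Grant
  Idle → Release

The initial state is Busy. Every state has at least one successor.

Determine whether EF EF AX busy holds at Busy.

Holds

States satisfying EF AX busy: {Busy, Grant, Req, Release, Deny, Idle}.
States satisfying EF EF AX busy: {Busy, Grant, Req, Release, Deny, Idle}.
Some path from Busy reaches a state where EF AX busy holds.
Busy ∈ Sat(EF EF AX busy).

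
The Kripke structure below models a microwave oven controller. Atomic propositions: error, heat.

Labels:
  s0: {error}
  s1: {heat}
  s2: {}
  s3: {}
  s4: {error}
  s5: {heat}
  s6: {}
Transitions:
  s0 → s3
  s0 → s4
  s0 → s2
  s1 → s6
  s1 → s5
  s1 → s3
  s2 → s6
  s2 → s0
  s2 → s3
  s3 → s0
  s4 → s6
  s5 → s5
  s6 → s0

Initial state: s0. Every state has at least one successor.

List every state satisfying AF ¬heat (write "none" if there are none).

States satisfying ¬heat: {s0, s2, s3, s4, s6}.
States satisfying AF ¬heat: {s0, s2, s3, s4, s6}.

{s0, s2, s3, s4, s6}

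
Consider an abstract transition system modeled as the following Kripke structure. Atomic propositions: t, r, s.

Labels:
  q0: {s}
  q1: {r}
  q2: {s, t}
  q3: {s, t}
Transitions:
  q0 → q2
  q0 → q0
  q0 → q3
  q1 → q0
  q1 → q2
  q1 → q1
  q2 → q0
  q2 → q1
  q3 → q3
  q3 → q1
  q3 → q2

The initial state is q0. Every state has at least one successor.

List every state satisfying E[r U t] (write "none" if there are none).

{q1, q2, q3}

States satisfying r: {q1}.
States satisfying t: {q2, q3}.
States satisfying E[r U t]: {q1, q2, q3}.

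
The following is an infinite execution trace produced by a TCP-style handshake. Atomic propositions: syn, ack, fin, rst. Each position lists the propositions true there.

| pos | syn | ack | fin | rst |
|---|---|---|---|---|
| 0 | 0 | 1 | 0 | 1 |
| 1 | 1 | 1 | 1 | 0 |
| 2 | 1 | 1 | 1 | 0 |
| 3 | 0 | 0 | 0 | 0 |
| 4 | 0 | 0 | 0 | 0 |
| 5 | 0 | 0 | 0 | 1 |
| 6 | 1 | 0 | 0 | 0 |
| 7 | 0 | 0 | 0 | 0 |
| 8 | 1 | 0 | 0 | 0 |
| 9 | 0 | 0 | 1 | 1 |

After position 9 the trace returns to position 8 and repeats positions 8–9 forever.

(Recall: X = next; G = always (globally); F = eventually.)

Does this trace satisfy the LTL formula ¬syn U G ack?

Walking from position 0: at position 1, G ack has not yet held and ¬syn fails, so ¬syn U G ack is false.

Does not hold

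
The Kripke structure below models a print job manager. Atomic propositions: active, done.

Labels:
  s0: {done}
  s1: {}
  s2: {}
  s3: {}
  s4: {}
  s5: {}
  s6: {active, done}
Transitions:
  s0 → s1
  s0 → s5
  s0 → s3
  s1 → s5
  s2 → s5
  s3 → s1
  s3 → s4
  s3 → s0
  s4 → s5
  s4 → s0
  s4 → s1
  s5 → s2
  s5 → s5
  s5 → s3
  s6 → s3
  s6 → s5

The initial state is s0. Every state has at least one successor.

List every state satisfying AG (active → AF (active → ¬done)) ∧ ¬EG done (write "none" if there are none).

States satisfying active → AF (active → ¬done): {s0, s1, s2, s3, s4, s5, s6}.
States satisfying AG (active → AF (active → ¬done)): {s0, s1, s2, s3, s4, s5, s6}.
States satisfying done: {s0, s6}.
States satisfying EG done: ∅.
States satisfying ¬EG done: {s0, s1, s2, s3, s4, s5, s6}.
States satisfying AG (active → AF (active → ¬done)) ∧ ¬EG done: {s0, s1, s2, s3, s4, s5, s6}.

{s0, s1, s2, s3, s4, s5, s6}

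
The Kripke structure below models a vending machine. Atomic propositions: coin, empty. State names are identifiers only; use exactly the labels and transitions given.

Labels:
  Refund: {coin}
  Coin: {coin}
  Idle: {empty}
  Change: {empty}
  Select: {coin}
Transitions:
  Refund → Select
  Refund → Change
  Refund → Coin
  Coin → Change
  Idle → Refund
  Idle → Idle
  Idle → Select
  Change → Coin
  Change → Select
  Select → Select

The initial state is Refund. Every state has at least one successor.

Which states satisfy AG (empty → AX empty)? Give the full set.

{Select}

States satisfying empty → AX empty: {Refund, Coin, Select}.
States satisfying AG (empty → AX empty): {Select}.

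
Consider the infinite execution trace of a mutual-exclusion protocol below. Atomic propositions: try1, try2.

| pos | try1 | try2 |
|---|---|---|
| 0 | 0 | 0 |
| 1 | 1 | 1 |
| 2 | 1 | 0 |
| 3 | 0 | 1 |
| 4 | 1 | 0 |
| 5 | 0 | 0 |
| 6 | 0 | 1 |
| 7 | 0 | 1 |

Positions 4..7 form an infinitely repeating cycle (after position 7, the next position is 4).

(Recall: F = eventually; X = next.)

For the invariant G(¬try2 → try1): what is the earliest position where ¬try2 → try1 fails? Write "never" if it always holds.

0

At position 0 the labels are {}, so ¬try2 → try1 is false there. This is the first violation.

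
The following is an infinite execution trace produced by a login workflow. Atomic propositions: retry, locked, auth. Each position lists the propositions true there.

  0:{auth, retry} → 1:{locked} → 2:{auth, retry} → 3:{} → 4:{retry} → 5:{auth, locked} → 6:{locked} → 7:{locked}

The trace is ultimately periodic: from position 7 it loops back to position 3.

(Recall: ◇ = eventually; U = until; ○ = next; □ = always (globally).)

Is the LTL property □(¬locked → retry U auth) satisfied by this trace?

Does not hold

¬locked → retry U auth must hold at every position from 0 onward. It fails at position 3, so □(¬locked → retry U auth) is false.
Positions where ¬locked holds: 0, 2, 3, 4.
Check retry U auth at each: 0→ok, 2→ok, 3→fails, 4→ok.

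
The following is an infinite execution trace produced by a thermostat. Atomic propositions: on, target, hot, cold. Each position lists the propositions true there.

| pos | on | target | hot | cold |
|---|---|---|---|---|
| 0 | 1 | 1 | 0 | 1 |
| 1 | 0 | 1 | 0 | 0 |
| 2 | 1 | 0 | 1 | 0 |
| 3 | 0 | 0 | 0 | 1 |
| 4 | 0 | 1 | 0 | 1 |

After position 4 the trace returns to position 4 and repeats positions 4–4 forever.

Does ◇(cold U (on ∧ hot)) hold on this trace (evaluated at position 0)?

Yes

cold U (on ∧ hot) holds at position 2, which is reachable from 0, so ◇(cold U (on ∧ hot)) holds.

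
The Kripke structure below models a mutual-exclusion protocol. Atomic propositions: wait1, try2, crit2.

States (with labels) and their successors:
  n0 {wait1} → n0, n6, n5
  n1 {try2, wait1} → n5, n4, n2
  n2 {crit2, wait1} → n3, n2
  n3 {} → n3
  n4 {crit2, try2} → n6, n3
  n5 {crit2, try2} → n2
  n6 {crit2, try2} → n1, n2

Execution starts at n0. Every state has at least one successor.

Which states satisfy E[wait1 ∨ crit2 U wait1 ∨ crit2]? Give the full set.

{n0, n1, n2, n4, n5, n6}

States satisfying wait1 ∨ crit2: {n0, n1, n2, n4, n5, n6}.
States satisfying E[wait1 ∨ crit2 U wait1 ∨ crit2]: {n0, n1, n2, n4, n5, n6}.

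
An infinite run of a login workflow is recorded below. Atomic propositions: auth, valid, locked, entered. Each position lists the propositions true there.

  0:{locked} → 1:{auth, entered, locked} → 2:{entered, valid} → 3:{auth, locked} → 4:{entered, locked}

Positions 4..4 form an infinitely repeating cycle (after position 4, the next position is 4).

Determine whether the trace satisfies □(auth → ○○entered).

auth → ○○entered must hold at every position from 0 onward. It fails at position 1, so □(auth → ○○entered) is false.
Positions where auth holds: 1, 3.
Check ○○entered at each: 1→fails, 3→ok.

Does not hold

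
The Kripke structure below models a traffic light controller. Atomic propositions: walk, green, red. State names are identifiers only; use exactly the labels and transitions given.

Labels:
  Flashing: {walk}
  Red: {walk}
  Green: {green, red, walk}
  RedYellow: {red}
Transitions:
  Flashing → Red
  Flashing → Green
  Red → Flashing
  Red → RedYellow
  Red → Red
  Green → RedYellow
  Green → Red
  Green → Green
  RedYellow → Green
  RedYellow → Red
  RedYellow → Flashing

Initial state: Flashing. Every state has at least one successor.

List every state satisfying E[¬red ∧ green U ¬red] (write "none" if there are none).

{Flashing, Red}

States satisfying ¬red ∧ green: ∅.
States satisfying ¬red: {Flashing, Red}.
States satisfying E[¬red ∧ green U ¬red]: {Flashing, Red}.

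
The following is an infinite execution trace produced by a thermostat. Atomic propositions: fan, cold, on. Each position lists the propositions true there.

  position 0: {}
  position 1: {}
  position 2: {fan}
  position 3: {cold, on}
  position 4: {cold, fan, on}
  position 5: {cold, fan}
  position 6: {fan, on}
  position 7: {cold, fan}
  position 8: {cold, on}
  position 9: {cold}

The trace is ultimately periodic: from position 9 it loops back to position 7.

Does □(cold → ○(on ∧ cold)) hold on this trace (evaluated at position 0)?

No

cold → ○(on ∧ cold) must hold at every position from 0 onward. It fails at position 4, so □(cold → ○(on ∧ cold)) is false.
Positions where cold holds: 3, 4, 5, 7, 8, 9.
Check ○(on ∧ cold) at each: 3→ok, 4→fails, 5→fails, 7→ok, 8→fails, 9→fails.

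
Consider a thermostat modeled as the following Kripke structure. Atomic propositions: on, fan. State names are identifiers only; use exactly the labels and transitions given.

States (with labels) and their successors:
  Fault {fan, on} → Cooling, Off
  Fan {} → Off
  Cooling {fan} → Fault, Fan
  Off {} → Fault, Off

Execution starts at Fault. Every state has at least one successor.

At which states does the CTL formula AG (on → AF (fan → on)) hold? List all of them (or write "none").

States satisfying on → AF (fan → on): {Fault, Fan, Cooling, Off}.
States satisfying AG (on → AF (fan → on)): {Fault, Fan, Cooling, Off}.

{Fault, Fan, Cooling, Off}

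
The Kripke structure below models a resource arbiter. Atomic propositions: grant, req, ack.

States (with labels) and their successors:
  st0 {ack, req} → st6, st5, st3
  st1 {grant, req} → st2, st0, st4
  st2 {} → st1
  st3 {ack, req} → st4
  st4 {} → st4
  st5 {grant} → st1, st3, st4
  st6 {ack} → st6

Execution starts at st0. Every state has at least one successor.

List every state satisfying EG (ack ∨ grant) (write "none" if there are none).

States satisfying ack ∨ grant: {st0, st1, st3, st5, st6}.
States satisfying EG (ack ∨ grant): {st0, st1, st5, st6}.

{st0, st1, st5, st6}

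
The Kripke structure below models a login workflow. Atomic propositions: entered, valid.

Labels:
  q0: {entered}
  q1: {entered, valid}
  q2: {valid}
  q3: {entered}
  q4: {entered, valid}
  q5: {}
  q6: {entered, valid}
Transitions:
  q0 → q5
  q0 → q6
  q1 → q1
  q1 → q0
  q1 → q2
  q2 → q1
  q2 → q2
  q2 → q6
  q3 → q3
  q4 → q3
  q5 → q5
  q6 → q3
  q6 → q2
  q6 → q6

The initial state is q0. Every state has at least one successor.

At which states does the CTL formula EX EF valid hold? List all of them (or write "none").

{q0, q1, q2, q6}

States satisfying EF valid: {q0, q1, q2, q4, q6}.
States satisfying EX EF valid: {q0, q1, q2, q6}.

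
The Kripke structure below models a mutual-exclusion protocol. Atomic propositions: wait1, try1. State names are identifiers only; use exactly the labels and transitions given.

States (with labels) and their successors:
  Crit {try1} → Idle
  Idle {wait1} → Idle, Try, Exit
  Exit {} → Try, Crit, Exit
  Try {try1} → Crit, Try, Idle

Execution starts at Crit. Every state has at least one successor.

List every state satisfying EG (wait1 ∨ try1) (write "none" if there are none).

States satisfying wait1 ∨ try1: {Crit, Idle, Try}.
States satisfying EG (wait1 ∨ try1): {Crit, Idle, Try}.

{Crit, Idle, Try}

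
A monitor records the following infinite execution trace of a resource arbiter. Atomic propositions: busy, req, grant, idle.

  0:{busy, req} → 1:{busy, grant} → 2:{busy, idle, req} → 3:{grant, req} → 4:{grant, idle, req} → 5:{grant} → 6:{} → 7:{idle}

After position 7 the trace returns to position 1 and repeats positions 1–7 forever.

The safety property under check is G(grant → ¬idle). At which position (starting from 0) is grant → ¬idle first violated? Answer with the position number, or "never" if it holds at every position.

Check grant → ¬idle at each position in order: 0 ✓, 1 ✓, 2 ✓, 3 ✓.
At position 4 the labels are {grant, idle, req}, so grant → ¬idle is false there. This is the first violation.

4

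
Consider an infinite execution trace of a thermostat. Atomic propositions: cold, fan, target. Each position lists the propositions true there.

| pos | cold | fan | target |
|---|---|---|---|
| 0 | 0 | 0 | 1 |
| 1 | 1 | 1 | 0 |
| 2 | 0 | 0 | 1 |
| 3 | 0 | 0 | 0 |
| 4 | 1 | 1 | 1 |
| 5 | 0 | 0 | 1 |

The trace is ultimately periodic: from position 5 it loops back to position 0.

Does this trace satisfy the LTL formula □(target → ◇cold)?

Yes

target → ◇cold holds at every position 0..5, and those are all positions ever visited, so □(target → ◇cold) holds.
Positions where target holds: 0, 2, 4, 5.
Check ◇cold at each: 0→ok, 2→ok, 4→ok, 5→ok.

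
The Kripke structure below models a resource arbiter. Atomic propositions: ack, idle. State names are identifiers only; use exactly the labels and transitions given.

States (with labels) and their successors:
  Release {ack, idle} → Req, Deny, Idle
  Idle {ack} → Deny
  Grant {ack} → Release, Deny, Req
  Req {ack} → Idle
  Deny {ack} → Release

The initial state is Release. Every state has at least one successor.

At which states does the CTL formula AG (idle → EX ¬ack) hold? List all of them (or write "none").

States satisfying idle → EX ¬ack: {Idle, Grant, Req, Deny}.
States satisfying AG (idle → EX ¬ack): ∅.

none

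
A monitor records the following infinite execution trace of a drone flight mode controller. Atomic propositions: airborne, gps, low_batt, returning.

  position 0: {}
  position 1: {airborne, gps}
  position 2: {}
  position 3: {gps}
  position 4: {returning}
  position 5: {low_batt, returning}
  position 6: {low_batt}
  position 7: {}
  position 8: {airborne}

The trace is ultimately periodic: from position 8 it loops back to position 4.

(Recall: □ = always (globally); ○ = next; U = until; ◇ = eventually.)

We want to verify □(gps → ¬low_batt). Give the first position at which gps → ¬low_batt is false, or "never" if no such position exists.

never

gps → ¬low_batt holds at every position 0..8, and those are all the positions the trace ever visits, so the invariant □(gps → ¬low_batt) is never violated.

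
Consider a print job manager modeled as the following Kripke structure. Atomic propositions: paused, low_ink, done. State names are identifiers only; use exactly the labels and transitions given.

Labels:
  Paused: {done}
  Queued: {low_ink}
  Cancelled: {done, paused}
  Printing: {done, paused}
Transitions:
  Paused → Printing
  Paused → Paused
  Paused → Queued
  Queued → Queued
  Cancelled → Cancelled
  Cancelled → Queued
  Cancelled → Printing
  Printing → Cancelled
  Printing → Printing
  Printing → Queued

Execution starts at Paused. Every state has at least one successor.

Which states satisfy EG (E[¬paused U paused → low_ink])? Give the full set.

States satisfying E[¬paused U paused → low_ink]: {Paused, Queued}.
States satisfying EG (E[¬paused U paused → low_ink]): {Paused, Queued}.

{Paused, Queued}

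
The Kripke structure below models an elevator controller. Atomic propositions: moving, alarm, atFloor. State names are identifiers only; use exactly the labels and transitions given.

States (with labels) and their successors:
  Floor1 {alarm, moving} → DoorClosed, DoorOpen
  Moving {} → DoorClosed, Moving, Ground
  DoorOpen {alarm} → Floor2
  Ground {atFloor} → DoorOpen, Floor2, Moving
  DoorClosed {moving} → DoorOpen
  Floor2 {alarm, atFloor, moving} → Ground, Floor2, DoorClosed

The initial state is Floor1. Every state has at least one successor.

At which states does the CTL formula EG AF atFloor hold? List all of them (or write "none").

States satisfying AF atFloor: {Floor1, DoorOpen, Ground, DoorClosed, Floor2}.
States satisfying EG AF atFloor: {Floor1, DoorOpen, Ground, DoorClosed, Floor2}.

{Floor1, DoorOpen, Ground, DoorClosed, Floor2}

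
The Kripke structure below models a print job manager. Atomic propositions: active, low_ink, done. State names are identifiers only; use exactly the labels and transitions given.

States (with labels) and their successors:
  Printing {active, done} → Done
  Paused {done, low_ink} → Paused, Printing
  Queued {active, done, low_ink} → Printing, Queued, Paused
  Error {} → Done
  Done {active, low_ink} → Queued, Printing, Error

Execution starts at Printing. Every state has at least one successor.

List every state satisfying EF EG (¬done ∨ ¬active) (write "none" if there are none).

States satisfying EG (¬done ∨ ¬active): {Paused, Error, Done}.
States satisfying EF EG (¬done ∨ ¬active): {Printing, Paused, Queued, Error, Done}.

{Printing, Paused, Queued, Error, Done}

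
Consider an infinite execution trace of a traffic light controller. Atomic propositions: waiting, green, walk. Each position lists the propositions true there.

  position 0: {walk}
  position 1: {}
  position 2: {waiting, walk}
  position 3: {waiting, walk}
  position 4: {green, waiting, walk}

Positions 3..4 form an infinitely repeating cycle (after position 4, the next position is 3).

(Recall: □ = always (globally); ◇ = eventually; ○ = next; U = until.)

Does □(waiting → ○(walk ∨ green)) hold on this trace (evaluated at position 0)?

Yes

waiting → ○(walk ∨ green) holds at every position 0..4, and those are all positions ever visited, so □(waiting → ○(walk ∨ green)) holds.
Positions where waiting holds: 2, 3, 4.
Check ○(walk ∨ green) at each: 2→ok, 3→ok, 4→ok.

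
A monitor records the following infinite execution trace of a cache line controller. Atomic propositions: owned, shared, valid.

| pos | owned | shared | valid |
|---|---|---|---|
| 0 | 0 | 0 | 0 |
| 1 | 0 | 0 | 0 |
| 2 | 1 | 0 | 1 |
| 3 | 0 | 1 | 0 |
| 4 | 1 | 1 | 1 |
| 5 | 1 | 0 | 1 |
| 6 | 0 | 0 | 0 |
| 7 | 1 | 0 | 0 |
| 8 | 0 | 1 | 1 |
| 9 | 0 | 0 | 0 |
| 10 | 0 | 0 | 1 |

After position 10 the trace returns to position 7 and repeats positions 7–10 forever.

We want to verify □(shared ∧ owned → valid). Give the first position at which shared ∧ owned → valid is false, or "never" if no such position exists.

never

shared ∧ owned → valid holds at every position 0..10, and those are all the positions the trace ever visits, so the invariant □(shared ∧ owned → valid) is never violated.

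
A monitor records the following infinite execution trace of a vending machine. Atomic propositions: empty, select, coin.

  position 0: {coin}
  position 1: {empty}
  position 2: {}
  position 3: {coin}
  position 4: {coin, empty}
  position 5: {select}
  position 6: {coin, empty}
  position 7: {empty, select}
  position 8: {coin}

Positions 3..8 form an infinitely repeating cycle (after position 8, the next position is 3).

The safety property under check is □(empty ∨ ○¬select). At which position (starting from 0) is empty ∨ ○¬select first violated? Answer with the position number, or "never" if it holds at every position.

never

empty ∨ ○¬select holds at every position 0..8, and those are all the positions the trace ever visits, so the invariant □(empty ∨ ○¬select) is never violated.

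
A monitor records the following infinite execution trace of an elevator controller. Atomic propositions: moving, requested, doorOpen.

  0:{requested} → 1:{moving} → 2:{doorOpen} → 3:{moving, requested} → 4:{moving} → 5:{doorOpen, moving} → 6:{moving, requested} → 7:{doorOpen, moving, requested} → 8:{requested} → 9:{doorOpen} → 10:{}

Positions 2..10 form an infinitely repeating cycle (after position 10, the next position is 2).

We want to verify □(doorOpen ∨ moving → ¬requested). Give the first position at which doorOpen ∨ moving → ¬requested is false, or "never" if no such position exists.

Check doorOpen ∨ moving → ¬requested at each position in order: 0 ✓, 1 ✓, 2 ✓.
At position 3 the labels are {moving, requested}, so doorOpen ∨ moving → ¬requested is false there. This is the first violation.

3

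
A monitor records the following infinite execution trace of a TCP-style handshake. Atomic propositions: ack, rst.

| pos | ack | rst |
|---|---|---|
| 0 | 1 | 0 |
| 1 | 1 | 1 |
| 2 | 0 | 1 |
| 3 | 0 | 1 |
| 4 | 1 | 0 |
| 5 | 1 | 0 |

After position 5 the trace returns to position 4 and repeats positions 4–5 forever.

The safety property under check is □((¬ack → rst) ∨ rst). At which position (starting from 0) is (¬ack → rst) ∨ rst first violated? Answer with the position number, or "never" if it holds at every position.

never

(¬ack → rst) ∨ rst holds at every position 0..5, and those are all the positions the trace ever visits, so the invariant □((¬ack → rst) ∨ rst) is never violated.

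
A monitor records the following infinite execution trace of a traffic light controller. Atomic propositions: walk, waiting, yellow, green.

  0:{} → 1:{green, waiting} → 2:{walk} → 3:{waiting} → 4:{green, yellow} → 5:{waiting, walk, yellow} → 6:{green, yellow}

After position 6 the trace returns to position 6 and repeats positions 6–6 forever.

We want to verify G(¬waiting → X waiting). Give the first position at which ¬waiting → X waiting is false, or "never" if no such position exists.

Check ¬waiting → X waiting at each position in order: 0 ✓, 1 ✓, 2 ✓, 3 ✓, 4 ✓, 5 ✓.
At position 6 the labels are {green, yellow} and the next position 6 has {green, yellow}, so ¬waiting → X waiting is false there. This is the first violation.

6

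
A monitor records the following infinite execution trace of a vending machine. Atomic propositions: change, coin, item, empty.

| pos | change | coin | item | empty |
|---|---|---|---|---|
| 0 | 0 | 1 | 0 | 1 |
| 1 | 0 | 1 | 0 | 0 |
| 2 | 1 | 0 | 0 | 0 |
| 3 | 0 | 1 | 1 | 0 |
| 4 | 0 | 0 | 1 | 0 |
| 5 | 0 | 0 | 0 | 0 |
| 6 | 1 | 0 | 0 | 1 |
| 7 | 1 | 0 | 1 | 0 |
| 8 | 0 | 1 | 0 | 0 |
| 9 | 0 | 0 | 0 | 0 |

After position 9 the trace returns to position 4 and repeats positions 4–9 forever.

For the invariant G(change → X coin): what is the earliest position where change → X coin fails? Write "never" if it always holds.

6

Check change → X coin at each position in order: 0 ✓, 1 ✓, 2 ✓, 3 ✓, 4 ✓, 5 ✓.
At position 6 the labels are {change, empty} and the next position 7 has {change, item}, so change → X coin is false there. This is the first violation.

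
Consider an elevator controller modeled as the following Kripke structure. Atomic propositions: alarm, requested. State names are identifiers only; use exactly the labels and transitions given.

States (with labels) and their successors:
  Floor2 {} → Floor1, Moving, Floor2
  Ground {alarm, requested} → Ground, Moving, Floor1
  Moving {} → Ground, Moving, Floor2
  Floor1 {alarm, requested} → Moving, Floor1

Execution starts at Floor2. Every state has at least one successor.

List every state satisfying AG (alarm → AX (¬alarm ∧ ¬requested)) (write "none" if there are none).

States satisfying alarm → AX (¬alarm ∧ ¬requested): {Floor2, Moving}.
States satisfying AG (alarm → AX (¬alarm ∧ ¬requested)): ∅.

none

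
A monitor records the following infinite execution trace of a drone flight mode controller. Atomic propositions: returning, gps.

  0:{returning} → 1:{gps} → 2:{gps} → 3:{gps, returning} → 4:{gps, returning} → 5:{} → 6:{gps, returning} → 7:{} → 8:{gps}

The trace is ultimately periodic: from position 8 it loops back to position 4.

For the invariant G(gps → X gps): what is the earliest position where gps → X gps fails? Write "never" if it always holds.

Check gps → X gps at each position in order: 0 ✓, 1 ✓, 2 ✓, 3 ✓.
At position 4 the labels are {gps, returning} and the next position 5 has {}, so gps → X gps is false there. This is the first violation.

4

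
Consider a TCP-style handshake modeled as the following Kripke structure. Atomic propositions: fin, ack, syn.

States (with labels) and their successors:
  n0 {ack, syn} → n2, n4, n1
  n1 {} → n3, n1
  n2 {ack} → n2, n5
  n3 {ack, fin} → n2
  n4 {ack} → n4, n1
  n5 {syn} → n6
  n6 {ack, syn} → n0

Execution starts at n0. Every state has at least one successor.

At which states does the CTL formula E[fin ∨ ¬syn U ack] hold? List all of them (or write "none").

States satisfying fin ∨ ¬syn: {n1, n2, n3, n4}.
States satisfying ack: {n0, n2, n3, n4, n6}.
States satisfying E[fin ∨ ¬syn U ack]: {n0, n1, n2, n3, n4, n6}.

{n0, n1, n2, n3, n4, n6}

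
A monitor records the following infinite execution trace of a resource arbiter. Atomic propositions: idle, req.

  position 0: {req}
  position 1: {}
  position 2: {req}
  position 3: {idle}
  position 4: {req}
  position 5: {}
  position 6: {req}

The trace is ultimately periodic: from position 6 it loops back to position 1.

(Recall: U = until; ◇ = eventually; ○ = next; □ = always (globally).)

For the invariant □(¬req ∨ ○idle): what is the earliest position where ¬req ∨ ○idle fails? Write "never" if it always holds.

At position 0 the labels are {req} and the next position 1 has {}, so ¬req ∨ ○idle is false there. This is the first violation.

0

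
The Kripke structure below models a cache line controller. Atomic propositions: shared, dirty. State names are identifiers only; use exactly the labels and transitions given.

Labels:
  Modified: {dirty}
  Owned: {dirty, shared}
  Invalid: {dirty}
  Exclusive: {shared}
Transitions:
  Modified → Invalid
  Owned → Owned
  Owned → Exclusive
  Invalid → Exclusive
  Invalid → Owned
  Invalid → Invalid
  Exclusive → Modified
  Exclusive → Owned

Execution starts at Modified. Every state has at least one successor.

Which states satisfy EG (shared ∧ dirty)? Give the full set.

{Owned}

States satisfying shared ∧ dirty: {Owned}.
States satisfying EG (shared ∧ dirty): {Owned}.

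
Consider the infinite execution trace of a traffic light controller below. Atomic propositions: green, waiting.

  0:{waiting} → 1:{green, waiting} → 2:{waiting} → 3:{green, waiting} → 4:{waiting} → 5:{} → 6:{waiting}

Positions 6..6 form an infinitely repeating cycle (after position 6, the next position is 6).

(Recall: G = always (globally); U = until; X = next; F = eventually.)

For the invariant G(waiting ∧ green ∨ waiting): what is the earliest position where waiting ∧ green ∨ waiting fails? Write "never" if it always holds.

Check waiting ∧ green ∨ waiting at each position in order: 0 ✓, 1 ✓, 2 ✓, 3 ✓, 4 ✓.
At position 5 the labels are {}, so waiting ∧ green ∨ waiting is false there. This is the first violation.

5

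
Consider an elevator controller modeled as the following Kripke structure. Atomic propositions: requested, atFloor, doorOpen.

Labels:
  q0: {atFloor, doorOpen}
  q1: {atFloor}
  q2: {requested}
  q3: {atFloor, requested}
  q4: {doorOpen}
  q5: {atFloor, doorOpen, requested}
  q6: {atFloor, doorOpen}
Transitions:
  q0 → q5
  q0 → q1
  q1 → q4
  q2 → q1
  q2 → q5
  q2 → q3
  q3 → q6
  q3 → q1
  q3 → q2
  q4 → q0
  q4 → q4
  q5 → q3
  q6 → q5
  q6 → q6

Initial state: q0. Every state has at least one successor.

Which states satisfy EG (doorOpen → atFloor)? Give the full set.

{q0, q2, q3, q5, q6}

States satisfying doorOpen → atFloor: {q0, q1, q2, q3, q5, q6}.
States satisfying EG (doorOpen → atFloor): {q0, q2, q3, q5, q6}.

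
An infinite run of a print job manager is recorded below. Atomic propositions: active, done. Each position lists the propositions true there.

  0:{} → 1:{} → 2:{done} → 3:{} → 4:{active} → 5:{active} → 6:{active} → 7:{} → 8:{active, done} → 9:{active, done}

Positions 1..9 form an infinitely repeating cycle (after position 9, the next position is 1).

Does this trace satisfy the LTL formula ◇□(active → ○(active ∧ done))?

□(active → ○(active ∧ done)) is false at every position 0..9, so it never becomes true and ◇□(active → ○(active ∧ done)) fails.

Does not hold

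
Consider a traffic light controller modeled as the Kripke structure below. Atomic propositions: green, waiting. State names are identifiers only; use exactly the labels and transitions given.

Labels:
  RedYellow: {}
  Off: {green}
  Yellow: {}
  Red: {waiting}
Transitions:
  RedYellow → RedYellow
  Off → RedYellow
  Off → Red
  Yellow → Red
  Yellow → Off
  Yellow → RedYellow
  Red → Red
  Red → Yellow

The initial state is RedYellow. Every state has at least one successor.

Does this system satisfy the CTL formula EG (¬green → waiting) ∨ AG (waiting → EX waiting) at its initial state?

Yes

States satisfying ¬green → waiting: {Off, Red}.
States satisfying EG (¬green → waiting): {Off, Red}.
States satisfying waiting → EX waiting: {RedYellow, Off, Yellow, Red}.
States satisfying AG (waiting → EX waiting): {RedYellow, Off, Yellow, Red}.
States satisfying EG (¬green → waiting) ∨ AG (waiting → EX waiting): {RedYellow, Off, Yellow, Red}.
RedYellow ∈ Sat(EG (¬green → waiting) ∨ AG (waiting → EX waiting)).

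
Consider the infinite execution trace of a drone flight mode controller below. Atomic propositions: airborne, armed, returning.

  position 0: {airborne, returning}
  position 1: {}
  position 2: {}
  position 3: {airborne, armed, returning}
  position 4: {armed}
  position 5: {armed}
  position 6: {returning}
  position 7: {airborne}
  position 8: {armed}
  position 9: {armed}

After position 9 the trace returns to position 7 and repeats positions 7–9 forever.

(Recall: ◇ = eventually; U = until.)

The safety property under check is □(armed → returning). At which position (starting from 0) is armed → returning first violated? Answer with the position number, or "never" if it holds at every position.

4

Check armed → returning at each position in order: 0 ✓, 1 ✓, 2 ✓, 3 ✓.
At position 4 the labels are {armed}, so armed → returning is false there. This is the first violation.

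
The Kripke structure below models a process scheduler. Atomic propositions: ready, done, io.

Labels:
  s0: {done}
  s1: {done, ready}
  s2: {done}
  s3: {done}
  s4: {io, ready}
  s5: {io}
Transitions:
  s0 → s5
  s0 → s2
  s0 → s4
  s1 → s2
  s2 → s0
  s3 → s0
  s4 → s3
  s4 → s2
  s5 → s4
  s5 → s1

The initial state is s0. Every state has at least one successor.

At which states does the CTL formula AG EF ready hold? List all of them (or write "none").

States satisfying EF ready: {s0, s1, s2, s3, s4, s5}.
States satisfying AG EF ready: {s0, s1, s2, s3, s4, s5}.

{s0, s1, s2, s3, s4, s5}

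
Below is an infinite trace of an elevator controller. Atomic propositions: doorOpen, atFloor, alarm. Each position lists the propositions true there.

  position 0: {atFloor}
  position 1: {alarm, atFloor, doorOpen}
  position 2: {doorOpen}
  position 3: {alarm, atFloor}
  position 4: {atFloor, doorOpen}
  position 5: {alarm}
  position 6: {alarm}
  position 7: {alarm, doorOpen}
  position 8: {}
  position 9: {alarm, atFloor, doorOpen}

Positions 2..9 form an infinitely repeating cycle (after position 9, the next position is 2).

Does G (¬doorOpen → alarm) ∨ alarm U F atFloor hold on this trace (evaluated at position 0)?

¬doorOpen → alarm must hold at every position from 0 onward. It fails at position 0, so G (¬doorOpen → alarm) is false.
Positions where ¬doorOpen holds: 0, 3, 5, 6, 8.
Check alarm at each: 0→fails, 3→ok, 5→ok, 6→ok, 8→fails.
Walking from position 0: F atFloor first holds at position 0, and alarm holds at every earlier position along the way, so alarm U F atFloor holds.
At position 0: G (¬doorOpen → alarm) is false; alarm U F atFloor is true; so G (¬doorOpen → alarm) ∨ alarm U F atFloor is true.

Satisfied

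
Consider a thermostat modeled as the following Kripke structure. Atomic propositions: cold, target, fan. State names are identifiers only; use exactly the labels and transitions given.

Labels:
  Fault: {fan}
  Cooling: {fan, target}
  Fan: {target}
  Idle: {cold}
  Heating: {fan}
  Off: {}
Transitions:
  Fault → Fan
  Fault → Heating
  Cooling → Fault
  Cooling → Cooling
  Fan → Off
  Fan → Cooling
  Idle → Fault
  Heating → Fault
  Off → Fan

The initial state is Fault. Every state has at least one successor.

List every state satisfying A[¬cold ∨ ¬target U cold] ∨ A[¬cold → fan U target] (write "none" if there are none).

States satisfying ¬cold ∨ ¬target: {Fault, Cooling, Fan, Idle, Heating, Off}.
States satisfying cold: {Idle}.
States satisfying A[¬cold ∨ ¬target U cold]: {Idle}.
States satisfying ¬cold → fan: {Fault, Cooling, Idle, Heating}.
States satisfying target: {Cooling, Fan}.
States satisfying A[¬cold → fan U target]: {Cooling, Fan}.
States satisfying A[¬cold ∨ ¬target U cold] ∨ A[¬cold → fan U target]: {Cooling, Fan, Idle}.

{Cooling, Fan, Idle}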